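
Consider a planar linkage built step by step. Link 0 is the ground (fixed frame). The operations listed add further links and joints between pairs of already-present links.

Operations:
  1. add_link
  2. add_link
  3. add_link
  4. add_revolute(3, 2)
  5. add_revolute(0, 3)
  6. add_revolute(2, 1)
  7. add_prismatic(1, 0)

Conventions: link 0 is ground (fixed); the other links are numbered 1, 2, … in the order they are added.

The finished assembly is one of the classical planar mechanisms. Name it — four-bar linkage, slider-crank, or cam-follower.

links: 4 (incl. ground); joints: 3 revolute, 1 prismatic, 0 higher (cam) pair, forming one closed loop
4 links, 3 revolutes + 1 prismatic in one loop → slider-crank

slider-crank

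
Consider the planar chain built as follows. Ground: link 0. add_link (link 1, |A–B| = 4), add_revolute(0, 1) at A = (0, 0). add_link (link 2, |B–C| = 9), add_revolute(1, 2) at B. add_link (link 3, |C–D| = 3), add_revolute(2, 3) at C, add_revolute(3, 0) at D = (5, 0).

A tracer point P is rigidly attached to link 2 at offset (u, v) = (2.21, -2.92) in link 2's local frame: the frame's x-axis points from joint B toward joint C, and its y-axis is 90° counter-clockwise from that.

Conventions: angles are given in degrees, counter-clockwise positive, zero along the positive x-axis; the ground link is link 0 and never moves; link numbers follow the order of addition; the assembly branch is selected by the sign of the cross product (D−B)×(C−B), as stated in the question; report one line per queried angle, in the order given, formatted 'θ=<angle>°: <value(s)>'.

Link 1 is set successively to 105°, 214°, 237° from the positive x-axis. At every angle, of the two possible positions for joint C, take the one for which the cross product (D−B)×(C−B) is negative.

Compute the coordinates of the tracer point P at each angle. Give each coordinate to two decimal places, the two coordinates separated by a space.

A=(0,0), D=(5.00,0)
θ=105°: B = A + 4.00·(cos105°, sin105°) = (-1.0353, 3.8637)
θ=105°: |BD| = 7.1661
θ=105°: circle(B,9.00) ∩ circle(D,3.00): a=8.6067, h=2.6315
θ=105°:   candidates: C₊=(7.6321,1.4395) cross=18.857; C₋=(4.7945,-2.9930) cross=-18.857
θ=105°:   branch - wants cross < 0 → take C=(4.7945,-2.9930) (cross=-18.857)
θ=105°: ex = (C−B)/|BC| = (0.6478,-0.7619); ey = (0.7619,0.6478)
θ=105°: P = B + 2.21·ex + -2.92·ey = (-1.8283,0.2886)
θ=214°: B = A + 4.00·(cos214°, sin214°) = (-3.3162, -2.2368)
θ=214°: |BD| = 8.6117
θ=214°: circle(B,9.00) ∩ circle(D,3.00): a=8.4862, h=2.9974
θ=214°:   candidates: C₊=(4.1003,2.8619) cross=25.813; C₋=(5.6573,-2.9271) cross=-25.813
θ=214°:   branch - wants cross < 0 → take C=(5.6573,-2.9271) (cross=-25.813)
θ=214°: ex = (C−B)/|BC| = (0.9971,-0.0767); ey = (0.0767,0.9971)
θ=214°: P = B + 2.21·ex + -2.92·ey = (-1.3366,-5.3177)
θ=237°: B = A + 4.00·(cos237°, sin237°) = (-2.1786, -3.3547)
θ=237°: |BD| = 7.9237
θ=237°: circle(B,9.00) ∩ circle(D,3.00): a=8.5052, h=2.9431
θ=237°:   candidates: C₊=(4.2807,2.9125) cross=23.320; C₋=(6.7728,-2.4202) cross=-23.320
θ=237°:   branch - wants cross < 0 → take C=(6.7728,-2.4202) (cross=-23.320)
θ=237°: ex = (C−B)/|BC| = (0.9946,0.1038); ey = (-0.1038,0.9946)
θ=237°: P = B + 2.21·ex + -2.92·ey = (0.3227,-6.0294)

θ=105°: -1.83 0.29
θ=214°: -1.34 -5.32
θ=237°: 0.32 -6.03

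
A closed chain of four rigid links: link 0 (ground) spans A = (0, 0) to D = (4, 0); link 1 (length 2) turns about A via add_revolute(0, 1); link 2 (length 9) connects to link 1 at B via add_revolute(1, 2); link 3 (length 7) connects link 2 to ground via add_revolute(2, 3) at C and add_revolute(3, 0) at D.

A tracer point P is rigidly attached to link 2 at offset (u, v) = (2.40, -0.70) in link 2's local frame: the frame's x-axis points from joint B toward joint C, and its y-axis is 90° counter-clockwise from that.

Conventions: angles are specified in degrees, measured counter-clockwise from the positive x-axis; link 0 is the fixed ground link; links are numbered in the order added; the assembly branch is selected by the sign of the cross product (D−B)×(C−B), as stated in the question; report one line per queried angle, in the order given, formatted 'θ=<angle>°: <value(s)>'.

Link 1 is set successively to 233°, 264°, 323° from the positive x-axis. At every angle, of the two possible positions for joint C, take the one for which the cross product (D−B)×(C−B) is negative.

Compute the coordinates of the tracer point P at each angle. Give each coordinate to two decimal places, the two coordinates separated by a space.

A=(0,0), D=(4.00,0)
θ=233°: B = A + 2.00·(cos233°, sin233°) = (-1.2036, -1.5973)
θ=233°: |BD| = 5.4433
θ=233°: circle(B,9.00) ∩ circle(D,7.00): a=5.6610, h=6.9966
θ=233°:   candidates: C₊=(2.1551,6.7525) cross=38.084; C₋=(6.2613,-6.6247) cross=-38.084
θ=233°:   branch - wants cross < 0 → take C=(6.2613,-6.6247) (cross=-38.084)
θ=233°: ex = (C−B)/|BC| = (0.8294,-0.5586); ey = (0.5586,0.8294)
θ=233°: P = B + 2.40·ex + -0.70·ey = (0.3960,-3.5185)
θ=264°: B = A + 2.00·(cos264°, sin264°) = (-0.2091, -1.9890)
θ=264°: |BD| = 4.6554
θ=264°: circle(B,9.00) ∩ circle(D,7.00): a=5.7646, h=6.9116
θ=264°:   candidates: C₊=(2.0498,6.7229) cross=32.176; C₋=(7.9559,-5.7750) cross=-32.176
θ=264°:   branch - wants cross < 0 → take C=(7.9559,-5.7750) (cross=-32.176)
θ=264°: ex = (C−B)/|BC| = (0.9072,-0.4207); ey = (0.4207,0.9072)
θ=264°: P = B + 2.40·ex + -0.70·ey = (1.6738,-3.6337)
θ=323°: B = A + 2.00·(cos323°, sin323°) = (1.5973, -1.2036)
θ=323°: |BD| = 2.6873
θ=323°: circle(B,9.00) ∩ circle(D,7.00): a=7.2975, h=5.2675
θ=323°:   candidates: C₊=(5.7626,6.7744) cross=14.156; C₋=(10.4811,-2.6448) cross=-14.156
θ=323°:   branch - wants cross < 0 → take C=(10.4811,-2.6448) (cross=-14.156)
θ=323°: ex = (C−B)/|BC| = (0.9871,-0.1601); ey = (0.1601,0.9871)
θ=323°: P = B + 2.40·ex + -0.70·ey = (3.8542,-2.2789)

θ=233°: 0.40 -3.52
θ=264°: 1.67 -3.63
θ=323°: 3.85 -2.28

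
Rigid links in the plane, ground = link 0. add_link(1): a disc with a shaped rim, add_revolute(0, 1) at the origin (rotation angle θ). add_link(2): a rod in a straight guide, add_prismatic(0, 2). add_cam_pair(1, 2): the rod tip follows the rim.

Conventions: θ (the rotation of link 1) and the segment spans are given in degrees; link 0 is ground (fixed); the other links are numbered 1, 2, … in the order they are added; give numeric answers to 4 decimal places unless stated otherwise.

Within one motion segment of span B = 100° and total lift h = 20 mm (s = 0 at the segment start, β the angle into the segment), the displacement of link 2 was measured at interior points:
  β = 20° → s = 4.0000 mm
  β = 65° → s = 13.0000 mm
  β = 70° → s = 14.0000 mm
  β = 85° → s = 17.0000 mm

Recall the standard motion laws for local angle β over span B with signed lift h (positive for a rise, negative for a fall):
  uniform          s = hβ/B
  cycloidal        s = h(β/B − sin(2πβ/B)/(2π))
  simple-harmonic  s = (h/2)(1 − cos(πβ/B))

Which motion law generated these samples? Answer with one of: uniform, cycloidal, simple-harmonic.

candidates at β/B = r: uniform s = h·r (linear in β); cycloidal s = h·(r − sin(2πr)/(2π)); simple-harmonic s = (h/2)(1 − cos(πr))
β=20°: printed 4.0000 | uniform 4.0000, cycloidal 0.9727, simple-harmonic 1.9098
β=65°: printed 13.0000 | uniform 13.0000, cycloidal 15.5752, simple-harmonic 14.5399
β=70°: printed 14.0000 | uniform 14.0000, cycloidal 17.0273, simple-harmonic 15.8779
β=85°: printed 17.0000 | uniform 17.0000, cycloidal 19.5752, simple-harmonic 18.9101
only one law matches every sample → uniform

uniform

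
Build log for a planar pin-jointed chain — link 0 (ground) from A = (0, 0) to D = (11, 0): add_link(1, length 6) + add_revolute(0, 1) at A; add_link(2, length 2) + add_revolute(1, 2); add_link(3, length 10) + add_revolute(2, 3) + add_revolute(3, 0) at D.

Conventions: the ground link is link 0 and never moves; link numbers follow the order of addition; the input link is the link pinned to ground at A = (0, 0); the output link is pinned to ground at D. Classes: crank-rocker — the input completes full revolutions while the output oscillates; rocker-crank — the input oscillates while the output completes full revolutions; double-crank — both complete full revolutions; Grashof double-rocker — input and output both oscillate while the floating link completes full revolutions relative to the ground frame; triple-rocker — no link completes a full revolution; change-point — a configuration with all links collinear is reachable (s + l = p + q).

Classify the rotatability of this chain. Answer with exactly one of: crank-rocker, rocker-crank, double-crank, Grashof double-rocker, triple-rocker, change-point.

lengths: ground=11, input=6, coupler=2, output=10
sorted: s=2 (shortest), l=11 (longest), p+q=16
s + l = 13 vs p + q = 16
s + l < p + q (Grashof) with shortest = coupler link → Grashof double-rocker

Grashof double-rocker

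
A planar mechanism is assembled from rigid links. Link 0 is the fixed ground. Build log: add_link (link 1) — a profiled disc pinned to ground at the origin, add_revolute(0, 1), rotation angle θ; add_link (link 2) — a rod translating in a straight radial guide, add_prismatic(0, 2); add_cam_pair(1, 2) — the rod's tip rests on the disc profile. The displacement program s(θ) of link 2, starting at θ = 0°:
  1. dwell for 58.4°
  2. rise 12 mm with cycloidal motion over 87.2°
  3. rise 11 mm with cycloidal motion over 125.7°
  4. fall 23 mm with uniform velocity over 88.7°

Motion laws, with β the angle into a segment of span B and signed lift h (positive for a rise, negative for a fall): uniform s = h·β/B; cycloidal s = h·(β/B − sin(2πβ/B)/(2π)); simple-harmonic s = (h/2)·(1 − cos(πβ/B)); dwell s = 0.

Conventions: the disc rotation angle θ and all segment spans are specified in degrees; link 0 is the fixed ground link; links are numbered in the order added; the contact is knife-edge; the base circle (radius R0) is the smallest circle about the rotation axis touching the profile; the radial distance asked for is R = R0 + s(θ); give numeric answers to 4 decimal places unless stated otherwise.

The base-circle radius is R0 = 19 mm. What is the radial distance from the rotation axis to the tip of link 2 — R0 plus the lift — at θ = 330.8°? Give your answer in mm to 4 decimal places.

seg 1 [0°–58.4°] dwell: s stays 0.0000
seg 2 [58.4°–145.6°] cycloidal, h=12: full span → s += 12 → s = 12.0000
seg 3 [145.6°–271.3°] cycloidal, h=11: full span → s += 11 → s = 23.0000
seg 4 [271.3°–360°] uniform, h=-23: θ=330.8° here. β=59.5, B=88.7. -23·59.5/88.7 = -15.4284 → s = 7.5716
R = R0 + s = 19 + 7.5716 = 26.5716

26.5716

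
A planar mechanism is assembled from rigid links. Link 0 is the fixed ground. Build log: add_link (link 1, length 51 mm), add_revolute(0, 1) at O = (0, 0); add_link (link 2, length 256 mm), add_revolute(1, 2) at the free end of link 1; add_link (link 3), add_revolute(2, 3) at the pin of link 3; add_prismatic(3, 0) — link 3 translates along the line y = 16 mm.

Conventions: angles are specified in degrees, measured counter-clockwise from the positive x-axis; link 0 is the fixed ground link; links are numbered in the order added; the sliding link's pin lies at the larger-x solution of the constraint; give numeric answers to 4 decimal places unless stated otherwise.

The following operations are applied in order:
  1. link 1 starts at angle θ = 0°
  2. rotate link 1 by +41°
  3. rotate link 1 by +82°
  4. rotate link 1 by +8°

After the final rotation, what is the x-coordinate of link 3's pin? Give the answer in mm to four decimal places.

geometry: r = 51 mm, L = 256 mm, e = 16 mm; θ starts at 0°
rotate link 1 by +41°: θ ← 0° +41° = 41°
rotate link 1 by +82°: θ ← 41° +82° = 123°
rotate link 1 by +8°: θ ← 123° +8° = 131°
crank pin P = (r cos θ, r sin θ) = (-33.459010, 38.490189)
h = r sin θ − e = 38.490189 − 16 = 22.490189
x = r cos θ + √(L² − h²) = -33.459010 + 255.010179 = 221.551169

221.5512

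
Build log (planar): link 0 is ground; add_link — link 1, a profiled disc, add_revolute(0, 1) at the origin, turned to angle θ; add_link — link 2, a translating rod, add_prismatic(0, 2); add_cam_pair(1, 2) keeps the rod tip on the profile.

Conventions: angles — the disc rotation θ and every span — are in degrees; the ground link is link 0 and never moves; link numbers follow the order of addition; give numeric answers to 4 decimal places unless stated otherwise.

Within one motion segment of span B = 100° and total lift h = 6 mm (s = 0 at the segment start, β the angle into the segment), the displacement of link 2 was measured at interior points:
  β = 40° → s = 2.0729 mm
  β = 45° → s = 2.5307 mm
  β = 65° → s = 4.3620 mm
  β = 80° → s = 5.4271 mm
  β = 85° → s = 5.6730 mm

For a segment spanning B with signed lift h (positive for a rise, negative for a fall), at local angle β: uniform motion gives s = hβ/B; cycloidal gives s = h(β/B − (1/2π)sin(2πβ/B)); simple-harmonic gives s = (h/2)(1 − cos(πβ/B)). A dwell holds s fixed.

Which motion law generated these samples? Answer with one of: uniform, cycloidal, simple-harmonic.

candidates at β/B = r: uniform s = h·r (linear in β); cycloidal s = h·(r − sin(2πr)/(2π)); simple-harmonic s = (h/2)(1 − cos(πr))
β=40°: printed 2.0729 | uniform 2.4000, cycloidal 1.8387, simple-harmonic 2.0729
β=45°: printed 2.5307 | uniform 2.7000, cycloidal 2.4049, simple-harmonic 2.5307
β=65°: printed 4.3620 | uniform 3.9000, cycloidal 4.6726, simple-harmonic 4.3620
β=80°: printed 5.4271 | uniform 4.8000, cycloidal 5.7082, simple-harmonic 5.4271
β=85°: printed 5.6730 | uniform 5.1000, cycloidal 5.8726, simple-harmonic 5.6730
only one law matches every sample → simple-harmonic

simple-harmonic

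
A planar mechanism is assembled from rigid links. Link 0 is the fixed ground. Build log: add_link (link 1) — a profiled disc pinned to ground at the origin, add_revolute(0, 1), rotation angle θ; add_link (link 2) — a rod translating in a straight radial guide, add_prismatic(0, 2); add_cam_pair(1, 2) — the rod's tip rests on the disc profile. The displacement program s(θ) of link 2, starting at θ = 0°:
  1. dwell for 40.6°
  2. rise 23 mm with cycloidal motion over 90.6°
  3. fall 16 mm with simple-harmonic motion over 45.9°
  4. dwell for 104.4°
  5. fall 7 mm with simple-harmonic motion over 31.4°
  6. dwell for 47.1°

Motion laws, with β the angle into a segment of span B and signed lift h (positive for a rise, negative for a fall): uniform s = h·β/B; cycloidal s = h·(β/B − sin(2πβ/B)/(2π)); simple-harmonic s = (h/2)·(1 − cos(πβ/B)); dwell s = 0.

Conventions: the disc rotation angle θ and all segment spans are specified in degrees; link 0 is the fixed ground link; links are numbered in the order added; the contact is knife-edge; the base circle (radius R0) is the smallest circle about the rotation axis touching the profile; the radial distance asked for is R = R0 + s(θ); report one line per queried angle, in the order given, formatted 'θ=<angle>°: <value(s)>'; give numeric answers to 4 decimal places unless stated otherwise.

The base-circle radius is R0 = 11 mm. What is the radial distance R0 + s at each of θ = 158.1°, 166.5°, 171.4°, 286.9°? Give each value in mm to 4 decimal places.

seg 1 [0°–40.6°] dwell: s stays 0.0000
seg 2 [40.6°–131.2°] cycloidal, h=23: full span → s += 23 → s = 23.0000
seg 3 [131.2°–177.1°] simple-harmonic, h=-16: θ=158.1° here. β=26.9, B=45.9. -16/2·(1 − cos(π·0.5861)) = -10.1366 → s = 12.8634
seg 3 [131.2°–177.1°] simple-harmonic, h=-16: θ=166.5° here. β=35.3, B=45.9. -16/2·(1 − cos(π·0.7691)) = -13.9853 → s = 9.0147
seg 3 [131.2°–177.1°] simple-harmonic, h=-16: θ=171.4° here. β=40.2, B=45.9. -16/2·(1 − cos(π·0.8758)) = -15.3989 → s = 7.6011
seg 3 [131.2°–177.1°] simple-harmonic, h=-16: full span → s += -16 → s = 7.0000
seg 4 [177.1°–281.5°] dwell: s stays 7.0000
seg 5 [281.5°–312.9°] simple-harmonic, h=-7: θ=286.9° here. β=5.4, B=31.4. -7/2·(1 − cos(π·0.1720)) = -0.4985 → s = 6.5015
θ=158.1°: R = R0 + s = 11 + 12.8634 = 23.8634
θ=166.5°: R = R0 + s = 11 + 9.0147 = 20.0147
θ=171.4°: R = R0 + s = 11 + 7.6011 = 18.6011
θ=286.9°: R = R0 + s = 11 + 6.5015 = 17.5015

θ=158.1°: 23.8634
θ=166.5°: 20.0147
θ=171.4°: 18.6011
θ=286.9°: 17.5015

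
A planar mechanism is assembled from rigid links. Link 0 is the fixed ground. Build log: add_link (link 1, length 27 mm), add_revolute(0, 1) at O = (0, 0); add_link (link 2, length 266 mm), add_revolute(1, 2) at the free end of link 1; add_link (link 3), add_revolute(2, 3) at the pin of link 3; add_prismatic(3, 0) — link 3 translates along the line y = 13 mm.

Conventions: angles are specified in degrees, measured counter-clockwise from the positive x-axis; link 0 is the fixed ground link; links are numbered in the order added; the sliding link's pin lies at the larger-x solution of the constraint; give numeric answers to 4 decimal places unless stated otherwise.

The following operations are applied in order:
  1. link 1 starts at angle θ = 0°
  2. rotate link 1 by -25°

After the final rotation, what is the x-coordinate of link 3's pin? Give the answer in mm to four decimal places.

geometry: r = 27 mm, L = 266 mm, e = 13 mm; θ starts at 0°
rotate link 1 by -25°: θ ← 0° -25° = -25°
crank pin P = (r cos θ, r sin θ) = (24.470310, -11.410693)
h = r sin θ − e = -11.410693 − 13 = -24.410693
x = r cos θ + √(L² − h²) = 24.470310 + 264.877553 = 289.347863

289.3479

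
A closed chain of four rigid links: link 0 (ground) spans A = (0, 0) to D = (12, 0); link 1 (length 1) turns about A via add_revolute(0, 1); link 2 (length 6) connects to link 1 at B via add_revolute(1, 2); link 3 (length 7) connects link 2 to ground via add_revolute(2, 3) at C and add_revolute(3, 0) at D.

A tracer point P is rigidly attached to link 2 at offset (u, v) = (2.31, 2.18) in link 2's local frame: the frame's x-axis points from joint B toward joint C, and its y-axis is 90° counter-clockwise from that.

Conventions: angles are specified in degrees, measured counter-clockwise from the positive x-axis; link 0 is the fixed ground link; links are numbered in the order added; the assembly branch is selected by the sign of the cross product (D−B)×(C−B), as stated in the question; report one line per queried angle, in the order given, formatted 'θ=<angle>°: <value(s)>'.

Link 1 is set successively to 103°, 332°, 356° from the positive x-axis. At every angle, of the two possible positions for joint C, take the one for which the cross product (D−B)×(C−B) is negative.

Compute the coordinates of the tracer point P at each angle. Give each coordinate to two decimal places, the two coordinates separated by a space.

A=(0,0), D=(12.00,0)
θ=103°: B = A + 1.00·(cos103°, sin103°) = (-0.2250, 0.9744)
θ=103°: |BD| = 12.2637
θ=103°: circle(B,6.00) ∩ circle(D,7.00): a=5.6018, h=2.1493
θ=103°:   candidates: C₊=(5.5299,2.6718) cross=26.358; C₋=(5.1884,-1.6132) cross=-26.358
θ=103°:   branch - wants cross < 0 → take C=(5.1884,-1.6132) (cross=-26.358)
θ=103°: ex = (C−B)/|BC| = (0.9022,-0.4313); ey = (0.4313,0.9022)
θ=103°: P = B + 2.31·ex + 2.18·ey = (2.7993,1.9450)
θ=332°: B = A + 1.00·(cos332°, sin332°) = (0.8829, -0.4695)
θ=332°: |BD| = 11.1270
θ=332°: circle(B,6.00) ∩ circle(D,7.00): a=4.9793, h=3.3476
θ=332°:   candidates: C₊=(5.7166,3.0852) cross=37.249; C₋=(5.9991,-3.6040) cross=-37.249
θ=332°:   branch - wants cross < 0 → take C=(5.9991,-3.6040) (cross=-37.249)
θ=332°: ex = (C−B)/|BC| = (0.8527,-0.5224); ey = (0.5224,0.8527)
θ=332°: P = B + 2.31·ex + 2.18·ey = (3.9915,0.1826)
θ=356°: B = A + 1.00·(cos356°, sin356°) = (0.9976, -0.0698)
θ=356°: |BD| = 11.0027
θ=356°: circle(B,6.00) ∩ circle(D,7.00): a=4.9106, h=3.4477
θ=356°:   candidates: C₊=(5.8862,3.4090) cross=37.933; C₋=(5.9299,-3.4862) cross=-37.933
θ=356°:   branch - wants cross < 0 → take C=(5.9299,-3.4862) (cross=-37.933)
θ=356°: ex = (C−B)/|BC| = (0.8221,-0.5694); ey = (0.5694,0.8221)
θ=356°: P = B + 2.31·ex + 2.18·ey = (4.1378,0.4070)

θ=103°: 2.80 1.95
θ=332°: 3.99 0.18
θ=356°: 4.14 0.41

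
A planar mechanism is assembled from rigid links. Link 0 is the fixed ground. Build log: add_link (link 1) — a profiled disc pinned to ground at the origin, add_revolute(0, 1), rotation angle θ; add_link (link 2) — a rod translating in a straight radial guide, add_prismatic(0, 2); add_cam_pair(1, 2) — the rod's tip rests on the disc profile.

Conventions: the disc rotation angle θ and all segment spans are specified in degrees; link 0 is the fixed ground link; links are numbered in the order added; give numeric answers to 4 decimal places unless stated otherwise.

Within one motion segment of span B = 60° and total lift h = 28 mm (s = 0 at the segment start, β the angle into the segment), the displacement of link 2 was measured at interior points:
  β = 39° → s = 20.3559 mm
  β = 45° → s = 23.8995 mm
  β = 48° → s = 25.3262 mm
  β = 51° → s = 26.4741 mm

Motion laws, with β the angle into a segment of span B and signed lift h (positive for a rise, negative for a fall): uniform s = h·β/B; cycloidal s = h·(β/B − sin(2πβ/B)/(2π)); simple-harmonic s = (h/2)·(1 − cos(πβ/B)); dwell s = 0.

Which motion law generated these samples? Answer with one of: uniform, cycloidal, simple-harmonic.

candidates at β/B = r: uniform s = h·r (linear in β); cycloidal s = h·(r − sin(2πr)/(2π)); simple-harmonic s = (h/2)(1 − cos(πr))
β=39°: printed 20.3559 | uniform 18.2000, cycloidal 21.8053, simple-harmonic 20.3559
β=45°: printed 23.8995 | uniform 21.0000, cycloidal 25.4563, simple-harmonic 23.8995
β=48°: printed 25.3262 | uniform 22.4000, cycloidal 26.6382, simple-harmonic 25.3262
β=51°: printed 26.4741 | uniform 23.8000, cycloidal 27.4053, simple-harmonic 26.4741
only one law matches every sample → simple-harmonic

simple-harmonic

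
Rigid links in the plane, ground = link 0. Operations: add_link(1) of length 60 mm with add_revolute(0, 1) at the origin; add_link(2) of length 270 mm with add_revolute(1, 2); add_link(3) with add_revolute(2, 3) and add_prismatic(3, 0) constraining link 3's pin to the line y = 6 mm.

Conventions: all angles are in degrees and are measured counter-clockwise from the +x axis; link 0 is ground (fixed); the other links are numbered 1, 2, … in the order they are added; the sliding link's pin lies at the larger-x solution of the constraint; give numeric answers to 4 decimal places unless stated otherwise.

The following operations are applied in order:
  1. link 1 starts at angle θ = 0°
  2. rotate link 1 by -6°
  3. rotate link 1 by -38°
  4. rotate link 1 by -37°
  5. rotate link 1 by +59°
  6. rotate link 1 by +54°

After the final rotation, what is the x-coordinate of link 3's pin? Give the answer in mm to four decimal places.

geometry: r = 60 mm, L = 270 mm, e = 6 mm; θ starts at 0°
rotate link 1 by -6°: θ ← 0° -6° = -6°
rotate link 1 by -38°: θ ← -6° -38° = -44°
rotate link 1 by -37°: θ ← -44° -37° = -81°
rotate link 1 by +59°: θ ← -81° +59° = -22°
rotate link 1 by +54°: θ ← -22° +54° = 32°
crank pin P = (r cos θ, r sin θ) = (50.882886, 31.795156)
h = r sin θ − e = 31.795156 − 6 = 25.795156
x = r cos θ + √(L² − h²) = 50.882886 + 268.764972 = 319.647857

319.6479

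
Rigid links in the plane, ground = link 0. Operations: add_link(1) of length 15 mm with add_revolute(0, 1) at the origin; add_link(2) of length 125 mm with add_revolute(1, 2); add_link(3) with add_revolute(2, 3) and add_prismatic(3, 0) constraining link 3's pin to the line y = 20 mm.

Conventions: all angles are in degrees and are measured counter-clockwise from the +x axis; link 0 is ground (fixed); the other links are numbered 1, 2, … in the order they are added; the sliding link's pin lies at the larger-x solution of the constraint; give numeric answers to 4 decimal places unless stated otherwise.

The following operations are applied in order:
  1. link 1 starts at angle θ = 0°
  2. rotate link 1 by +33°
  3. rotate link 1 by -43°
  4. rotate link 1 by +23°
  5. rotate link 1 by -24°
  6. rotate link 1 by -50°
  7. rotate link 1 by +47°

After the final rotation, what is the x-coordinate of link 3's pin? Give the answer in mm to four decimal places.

geometry: r = 15 mm, L = 125 mm, e = 20 mm; θ starts at 0°
rotate link 1 by +33°: θ ← 0° +33° = 33°
rotate link 1 by -43°: θ ← 33° -43° = -10°
rotate link 1 by +23°: θ ← -10° +23° = 13°
rotate link 1 by -24°: θ ← 13° -24° = -11°
rotate link 1 by -50°: θ ← -11° -50° = -61°
rotate link 1 by +47°: θ ← -61° +47° = -14°
crank pin P = (r cos θ, r sin θ) = (14.554436, -3.628828)
h = r sin θ − e = -3.628828 − 20 = -23.628828
x = r cos θ + √(L² − h²) = 14.554436 + 122.746399 = 137.300835

137.3008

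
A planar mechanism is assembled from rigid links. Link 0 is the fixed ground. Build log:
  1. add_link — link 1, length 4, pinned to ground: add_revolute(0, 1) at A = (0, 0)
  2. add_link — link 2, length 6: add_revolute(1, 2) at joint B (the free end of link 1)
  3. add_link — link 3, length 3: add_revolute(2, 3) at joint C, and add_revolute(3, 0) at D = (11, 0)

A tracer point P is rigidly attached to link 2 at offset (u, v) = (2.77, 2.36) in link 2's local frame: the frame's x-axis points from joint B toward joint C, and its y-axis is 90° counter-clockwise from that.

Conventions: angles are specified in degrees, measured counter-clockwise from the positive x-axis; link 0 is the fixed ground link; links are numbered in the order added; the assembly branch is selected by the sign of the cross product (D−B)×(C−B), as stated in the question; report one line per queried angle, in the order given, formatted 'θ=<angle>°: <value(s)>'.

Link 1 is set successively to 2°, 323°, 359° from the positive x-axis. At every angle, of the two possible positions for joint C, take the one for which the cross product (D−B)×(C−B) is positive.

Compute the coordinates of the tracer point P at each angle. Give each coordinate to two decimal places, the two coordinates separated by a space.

A=(0,0), D=(11.00,0)
θ=2°: B = A + 4.00·(cos2°, sin2°) = (3.9976, 0.1396)
θ=2°: |BD| = 7.0038
θ=2°: circle(B,6.00) ∩ circle(D,3.00): a=5.4294, h=2.5537
θ=2°:   candidates: C₊=(9.4768,2.5846) cross=17.886; C₋=(9.3750,-2.5218) cross=-17.886
θ=2°:   branch + wants cross > 0 → take C=(9.4768,2.5846) (cross=17.886)
θ=2°: ex = (C−B)/|BC| = (0.9132,0.4075); ey = (-0.4075,0.9132)
θ=2°: P = B + 2.77·ex + 2.36·ey = (5.5655,3.4235)
θ=323°: B = A + 4.00·(cos323°, sin323°) = (3.1945, -2.4073)
θ=323°: |BD| = 8.1682
θ=323°: circle(B,6.00) ∩ circle(D,3.00): a=5.7369, h=1.7574
θ=323°:   candidates: C₊=(8.1587,0.9628) cross=14.355; C₋=(9.1945,-2.3959) cross=-14.355
θ=323°:   branch + wants cross > 0 → take C=(8.1587,0.9628) (cross=14.355)
θ=323°: ex = (C−B)/|BC| = (0.8274,0.5617); ey = (-0.5617,0.8274)
θ=323°: P = B + 2.77·ex + 2.36·ey = (4.1608,1.1011)
θ=359°: B = A + 4.00·(cos359°, sin359°) = (3.9994, -0.0698)
θ=359°: |BD| = 7.0010
θ=359°: circle(B,6.00) ∩ circle(D,3.00): a=5.4288, h=2.5550
θ=359°:   candidates: C₊=(9.4024,2.5392) cross=17.888; C₋=(9.4534,-2.5706) cross=-17.888
θ=359°:   branch + wants cross > 0 → take C=(9.4024,2.5392) (cross=17.888)
θ=359°: ex = (C−B)/|BC| = (0.9005,0.4348); ey = (-0.4348,0.9005)
θ=359°: P = B + 2.77·ex + 2.36·ey = (5.4676,3.2599)

θ=2°: 5.57 3.42
θ=323°: 4.16 1.10
θ=359°: 5.47 3.26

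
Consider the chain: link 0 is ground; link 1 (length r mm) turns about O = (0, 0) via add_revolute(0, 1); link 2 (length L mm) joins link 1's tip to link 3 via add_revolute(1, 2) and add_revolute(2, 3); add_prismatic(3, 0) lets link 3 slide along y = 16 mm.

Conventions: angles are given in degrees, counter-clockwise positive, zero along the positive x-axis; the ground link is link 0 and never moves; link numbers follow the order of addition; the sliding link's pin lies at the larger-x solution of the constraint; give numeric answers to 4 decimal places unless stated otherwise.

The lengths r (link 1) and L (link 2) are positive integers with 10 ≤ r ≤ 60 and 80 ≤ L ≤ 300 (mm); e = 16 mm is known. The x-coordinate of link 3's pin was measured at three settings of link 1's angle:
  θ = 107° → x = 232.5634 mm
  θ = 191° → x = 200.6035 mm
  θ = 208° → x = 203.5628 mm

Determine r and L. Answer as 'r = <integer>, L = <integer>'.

constraint per measurement: (x − r cos θ)² + (r sin θ − e)² = L²
subtracting the θ₁ and θ₂ equations cancels the r² and L² terms:
r = (x₁² − x₂²) / (2[(x₁cos θ₁ + e sin θ₁) − (x₂cos θ₂ + e sin θ₂)]) = 46.9999 → r = 47
L² = (x₁ − r cos θ₁)² + (r sin θ₁ − e)² = 61503.9787 → L = 248.0000 → L = 248
check at θ₃=208°: x = 203.5628 (printed 203.5628) ✓

r = 47, L = 248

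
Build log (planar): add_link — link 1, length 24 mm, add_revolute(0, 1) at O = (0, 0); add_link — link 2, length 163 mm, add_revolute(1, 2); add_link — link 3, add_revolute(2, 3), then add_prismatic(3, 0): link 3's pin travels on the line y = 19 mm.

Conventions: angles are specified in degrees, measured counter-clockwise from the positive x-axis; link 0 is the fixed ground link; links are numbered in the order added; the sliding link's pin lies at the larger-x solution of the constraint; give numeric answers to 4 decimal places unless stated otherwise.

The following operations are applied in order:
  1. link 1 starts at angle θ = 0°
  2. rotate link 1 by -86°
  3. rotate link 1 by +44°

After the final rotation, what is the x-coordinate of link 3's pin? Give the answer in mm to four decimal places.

geometry: r = 24 mm, L = 163 mm, e = 19 mm; θ starts at 0°
rotate link 1 by -86°: θ ← 0° -86° = -86°
rotate link 1 by +44°: θ ← -86° +44° = -42°
crank pin P = (r cos θ, r sin θ) = (17.835476, -16.059135)
h = r sin θ − e = -16.059135 − 19 = -35.059135
x = r cos θ + √(L² − h²) = 17.835476 + 159.184978 = 177.020453

177.0205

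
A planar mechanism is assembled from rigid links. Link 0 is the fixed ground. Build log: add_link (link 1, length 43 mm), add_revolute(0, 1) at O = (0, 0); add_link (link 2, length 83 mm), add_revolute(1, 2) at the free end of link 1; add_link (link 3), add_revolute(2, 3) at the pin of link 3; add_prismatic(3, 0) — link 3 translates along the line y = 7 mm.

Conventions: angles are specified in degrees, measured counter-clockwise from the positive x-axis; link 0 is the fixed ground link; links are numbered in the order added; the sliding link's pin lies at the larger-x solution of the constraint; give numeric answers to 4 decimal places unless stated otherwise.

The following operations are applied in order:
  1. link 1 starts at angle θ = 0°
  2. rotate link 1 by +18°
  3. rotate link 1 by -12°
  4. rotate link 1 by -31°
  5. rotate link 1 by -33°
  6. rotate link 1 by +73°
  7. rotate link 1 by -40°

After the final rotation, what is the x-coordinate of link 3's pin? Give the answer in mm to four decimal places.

geometry: r = 43 mm, L = 83 mm, e = 7 mm; θ starts at 0°
rotate link 1 by +18°: θ ← 0° +18° = 18°
rotate link 1 by -12°: θ ← 18° -12° = 6°
rotate link 1 by -31°: θ ← 6° -31° = -25°
rotate link 1 by -33°: θ ← -25° -33° = -58°
rotate link 1 by +73°: θ ← -58° +73° = 15°
rotate link 1 by -40°: θ ← 15° -40° = -25°
crank pin P = (r cos θ, r sin θ) = (38.971235, -18.172585)
h = r sin θ − e = -18.172585 − 7 = -25.172585
x = r cos θ + √(L² − h²) = 38.971235 + 79.090713 = 118.061948

118.0619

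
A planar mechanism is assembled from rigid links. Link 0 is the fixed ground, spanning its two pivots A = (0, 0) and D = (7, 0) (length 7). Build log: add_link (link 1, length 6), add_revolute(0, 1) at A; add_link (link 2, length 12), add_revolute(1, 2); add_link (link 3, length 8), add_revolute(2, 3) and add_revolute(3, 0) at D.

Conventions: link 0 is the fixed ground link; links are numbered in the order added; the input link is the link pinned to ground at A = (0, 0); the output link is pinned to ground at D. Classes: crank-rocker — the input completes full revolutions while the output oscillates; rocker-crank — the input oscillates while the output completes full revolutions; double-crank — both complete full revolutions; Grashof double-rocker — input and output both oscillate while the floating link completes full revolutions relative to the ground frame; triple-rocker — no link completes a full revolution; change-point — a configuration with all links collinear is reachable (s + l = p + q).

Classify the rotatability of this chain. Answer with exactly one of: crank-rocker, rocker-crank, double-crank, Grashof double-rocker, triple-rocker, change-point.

lengths: ground=7, input=6, coupler=12, output=8
sorted: s=6 (shortest), l=12 (longest), p+q=15
s + l = 18 vs p + q = 15
s + l > p + q → non-Grashof → no link fully rotates → triple-rocker

triple-rocker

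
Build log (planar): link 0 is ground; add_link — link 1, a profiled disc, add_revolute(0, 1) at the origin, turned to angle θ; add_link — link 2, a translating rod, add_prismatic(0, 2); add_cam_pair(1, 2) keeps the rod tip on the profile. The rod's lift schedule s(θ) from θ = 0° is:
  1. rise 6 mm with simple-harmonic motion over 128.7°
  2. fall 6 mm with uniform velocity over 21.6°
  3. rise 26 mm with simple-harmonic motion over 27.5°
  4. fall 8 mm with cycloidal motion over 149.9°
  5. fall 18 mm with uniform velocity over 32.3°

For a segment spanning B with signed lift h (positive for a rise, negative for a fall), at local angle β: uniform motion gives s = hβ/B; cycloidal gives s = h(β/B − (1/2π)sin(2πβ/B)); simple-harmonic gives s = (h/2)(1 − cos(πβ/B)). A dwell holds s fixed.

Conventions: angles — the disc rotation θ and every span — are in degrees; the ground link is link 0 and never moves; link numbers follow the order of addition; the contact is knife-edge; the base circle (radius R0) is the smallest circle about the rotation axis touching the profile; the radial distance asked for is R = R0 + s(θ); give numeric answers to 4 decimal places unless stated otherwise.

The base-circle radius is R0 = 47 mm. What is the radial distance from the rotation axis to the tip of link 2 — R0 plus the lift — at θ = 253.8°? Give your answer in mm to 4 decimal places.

seg 1 [0°–128.7°] simple-harmonic, h=6: full span → s += 6 → s = 6.0000
seg 2 [128.7°–150.3°] uniform, h=-6: full span → s += -6 → s = 0.0000
seg 3 [150.3°–177.8°] simple-harmonic, h=26: full span → s += 26 → s = 26.0000
seg 4 [177.8°–327.7°] cycloidal, h=-8: θ=253.8° here. β=76, B=149.9. -8·(0.5070 − sin(2π·0.5070)/(2π)) = -4.1121 → s = 21.8879
R = R0 + s = 47 + 21.8879 = 68.8879

68.8879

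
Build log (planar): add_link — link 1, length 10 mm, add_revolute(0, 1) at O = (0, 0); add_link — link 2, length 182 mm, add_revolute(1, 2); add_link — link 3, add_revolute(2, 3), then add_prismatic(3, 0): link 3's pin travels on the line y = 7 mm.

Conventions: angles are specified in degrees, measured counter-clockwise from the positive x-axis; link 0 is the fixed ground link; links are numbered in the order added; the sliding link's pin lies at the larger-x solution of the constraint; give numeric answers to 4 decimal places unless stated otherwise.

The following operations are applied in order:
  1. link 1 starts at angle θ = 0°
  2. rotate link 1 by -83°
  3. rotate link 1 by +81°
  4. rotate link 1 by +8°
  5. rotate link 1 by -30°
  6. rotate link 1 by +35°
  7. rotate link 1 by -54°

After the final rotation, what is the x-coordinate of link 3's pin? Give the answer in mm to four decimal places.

geometry: r = 10 mm, L = 182 mm, e = 7 mm; θ starts at 0°
rotate link 1 by -83°: θ ← 0° -83° = -83°
rotate link 1 by +81°: θ ← -83° +81° = -2°
rotate link 1 by +8°: θ ← -2° +8° = 6°
rotate link 1 by -30°: θ ← 6° -30° = -24°
rotate link 1 by +35°: θ ← -24° +35° = 11°
rotate link 1 by -54°: θ ← 11° -54° = -43°
crank pin P = (r cos θ, r sin θ) = (7.313537, -6.819984)
h = r sin θ − e = -6.819984 − 7 = -13.819984
x = r cos θ + √(L² − h²) = 7.313537 + 181.474538 = 188.788075

188.7881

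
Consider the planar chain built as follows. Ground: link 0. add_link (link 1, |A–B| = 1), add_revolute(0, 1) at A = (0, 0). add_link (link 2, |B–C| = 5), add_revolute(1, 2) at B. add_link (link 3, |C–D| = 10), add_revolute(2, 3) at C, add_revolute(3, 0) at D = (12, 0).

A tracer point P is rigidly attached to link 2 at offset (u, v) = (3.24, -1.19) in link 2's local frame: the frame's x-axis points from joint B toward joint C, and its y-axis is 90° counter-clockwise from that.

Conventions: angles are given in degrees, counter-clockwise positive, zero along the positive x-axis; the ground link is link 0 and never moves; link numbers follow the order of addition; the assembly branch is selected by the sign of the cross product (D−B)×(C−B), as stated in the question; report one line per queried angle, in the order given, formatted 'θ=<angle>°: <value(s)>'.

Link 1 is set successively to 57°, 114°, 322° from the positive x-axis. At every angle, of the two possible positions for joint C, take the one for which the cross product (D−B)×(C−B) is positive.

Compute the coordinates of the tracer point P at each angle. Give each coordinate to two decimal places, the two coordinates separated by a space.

A=(0,0), D=(12.00,0)
θ=57°: B = A + 1.00·(cos57°, sin57°) = (0.5446, 0.8387)
θ=57°: |BD| = 11.4860
θ=57°: circle(B,5.00) ∩ circle(D,10.00): a=2.4782, h=4.3427
θ=57°:   candidates: C₊=(3.3333,4.9888) cross=49.880; C₋=(2.6991,-3.6733) cross=-49.880
θ=57°:   branch + wants cross > 0 → take C=(3.3333,4.9888) (cross=49.880)
θ=57°: ex = (C−B)/|BC| = (0.5577,0.8300); ey = (-0.8300,0.5577)
θ=57°: P = B + 3.24·ex + -1.19·ey = (3.3394,2.8642)
θ=114°: B = A + 1.00·(cos114°, sin114°) = (-0.4067, 0.9135)
θ=114°: |BD| = 12.4403
θ=114°: circle(B,5.00) ∩ circle(D,10.00): a=3.2058, h=3.8371
θ=114°:   candidates: C₊=(3.0722,4.5048) cross=47.734; C₋=(2.5086,-3.1486) cross=-47.734
θ=114°:   branch + wants cross > 0 → take C=(3.0722,4.5048) (cross=47.734)
θ=114°: ex = (C−B)/|BC| = (0.6958,0.7183); ey = (-0.7183,0.6958)
θ=114°: P = B + 3.24·ex + -1.19·ey = (2.7023,2.4127)
θ=322°: B = A + 1.00·(cos322°, sin322°) = (0.7880, -0.6157)
θ=322°: |BD| = 11.2289
θ=322°: circle(B,5.00) ∩ circle(D,10.00): a=2.2748, h=4.4525
θ=322°:   candidates: C₊=(2.8153,3.9549) cross=49.997; C₋=(3.3036,-4.9368) cross=-49.997
θ=322°:   branch + wants cross > 0 → take C=(2.8153,3.9549) (cross=49.997)
θ=322°: ex = (C−B)/|BC| = (0.4055,0.9141); ey = (-0.9141,0.4055)
θ=322°: P = B + 3.24·ex + -1.19·ey = (3.1895,1.8636)

θ=57°: 3.34 2.86
θ=114°: 2.70 2.41
θ=322°: 3.19 1.86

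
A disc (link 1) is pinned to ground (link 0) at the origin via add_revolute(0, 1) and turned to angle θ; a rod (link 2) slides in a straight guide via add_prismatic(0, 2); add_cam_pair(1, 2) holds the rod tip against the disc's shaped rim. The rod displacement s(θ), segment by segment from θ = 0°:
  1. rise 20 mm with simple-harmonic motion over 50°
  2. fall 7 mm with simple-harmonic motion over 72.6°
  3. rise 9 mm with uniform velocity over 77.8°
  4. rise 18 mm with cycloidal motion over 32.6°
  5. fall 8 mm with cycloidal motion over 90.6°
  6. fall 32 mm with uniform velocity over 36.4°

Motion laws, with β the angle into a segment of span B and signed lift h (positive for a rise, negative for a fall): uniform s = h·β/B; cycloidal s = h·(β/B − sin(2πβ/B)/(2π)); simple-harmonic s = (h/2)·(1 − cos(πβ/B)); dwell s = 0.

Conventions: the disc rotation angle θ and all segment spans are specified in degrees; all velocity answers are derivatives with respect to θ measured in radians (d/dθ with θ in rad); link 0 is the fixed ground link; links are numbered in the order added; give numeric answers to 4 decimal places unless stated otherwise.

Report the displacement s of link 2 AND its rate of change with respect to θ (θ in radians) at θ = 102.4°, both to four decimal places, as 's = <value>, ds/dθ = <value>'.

segment 1 (0° to 50°, simple-harmonic, h = 20) is passed completely: s = 0.0000 + (20) = 20.0000
θ = 102.4° falls in segment 2 (50° to 122.6°, simple-harmonic, h = -7): β = 102.4 − 50 = 52.4°, B = 72.6°; Δs = -7/2·(1 − cos(π·0.7218)) = -5.7459; s = 20.0000 − 5.7459 = 14.2541
velocity in seg [50°–122.6°] (simple-harmonic), θ in radians: β = 52.4° = 0.9146 rad, B = 72.6° = 1.2671 rad; ds/dθ = (πh/(2B)) sin(πβ/B) = (π·(-7)/(2·1.2671)) sin(π·0.7218) = -6.655532 mm/rad

s = 14.2541, ds/dθ = -6.6555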